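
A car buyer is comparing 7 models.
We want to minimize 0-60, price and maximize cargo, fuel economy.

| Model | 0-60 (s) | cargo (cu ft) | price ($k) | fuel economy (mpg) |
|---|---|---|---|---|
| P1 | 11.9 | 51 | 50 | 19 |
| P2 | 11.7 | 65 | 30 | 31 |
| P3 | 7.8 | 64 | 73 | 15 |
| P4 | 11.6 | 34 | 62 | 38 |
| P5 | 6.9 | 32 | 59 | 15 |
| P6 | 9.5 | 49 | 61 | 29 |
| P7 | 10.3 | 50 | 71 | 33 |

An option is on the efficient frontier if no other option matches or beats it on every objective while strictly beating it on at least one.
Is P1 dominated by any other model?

P2 vs P1: 0-60 11.7≤11.9, cargo 65≥51, price 30≤50, fuel economy 31≥19 — P2 is at least as good on every objective and strictly better on at least one, so P2 dominates P1.

Yes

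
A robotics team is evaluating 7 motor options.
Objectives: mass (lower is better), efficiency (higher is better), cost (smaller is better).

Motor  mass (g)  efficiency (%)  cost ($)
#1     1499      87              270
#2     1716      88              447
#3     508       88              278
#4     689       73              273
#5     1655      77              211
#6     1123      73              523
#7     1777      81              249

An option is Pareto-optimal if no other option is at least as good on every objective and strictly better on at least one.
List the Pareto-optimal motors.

#1: not dominated.
#2: dominated by #3 (mass 508≤1716, efficiency 88≥88, cost 278≤447).
#3: not dominated (best mass).
#4: not dominated.
#5: not dominated (best cost).
#6: dominated by #3 (mass 508≤1123, efficiency 88≥73, cost 278≤523).
#7: not dominated.

#1, #3, #4, #5, #7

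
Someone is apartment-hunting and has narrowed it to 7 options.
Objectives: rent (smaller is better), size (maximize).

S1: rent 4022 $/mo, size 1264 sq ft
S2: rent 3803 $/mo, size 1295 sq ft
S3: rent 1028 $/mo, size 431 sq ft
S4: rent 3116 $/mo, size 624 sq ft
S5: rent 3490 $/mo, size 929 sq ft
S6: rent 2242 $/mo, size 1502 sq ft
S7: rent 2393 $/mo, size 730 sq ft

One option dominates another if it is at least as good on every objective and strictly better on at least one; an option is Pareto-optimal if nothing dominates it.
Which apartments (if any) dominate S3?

none

S1: worse on rent (4022 vs 1028).
S2: worse on rent (3803 vs 1028).
S4: worse on rent (3116 vs 1028).
S5: worse on rent (3490 vs 1028).
S6: worse on rent (2242 vs 1028).
S7: worse on rent (2393 vs 1028).
No option dominates S3.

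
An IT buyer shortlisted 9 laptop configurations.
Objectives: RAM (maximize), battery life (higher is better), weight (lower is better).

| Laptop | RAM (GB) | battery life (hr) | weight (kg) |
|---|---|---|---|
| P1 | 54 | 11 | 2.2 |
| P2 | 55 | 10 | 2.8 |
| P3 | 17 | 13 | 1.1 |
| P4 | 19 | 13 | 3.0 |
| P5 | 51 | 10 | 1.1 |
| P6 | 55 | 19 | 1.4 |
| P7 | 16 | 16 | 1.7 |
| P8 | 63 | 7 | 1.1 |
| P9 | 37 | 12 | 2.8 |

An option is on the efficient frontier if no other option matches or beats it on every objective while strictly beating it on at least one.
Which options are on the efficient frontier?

P3, P5, P6, P8

P1: dominated by P6 (RAM 55≥54, battery life 19≥11, weight 1.4≤2.2).
P2: dominated by P6 (RAM 55≥55, battery life 19≥10, weight 1.4≤2.8).
P3: not dominated.
P4: dominated by P6 (RAM 55≥19, battery life 19≥13, weight 1.4≤3.0).
P5: not dominated.
P6: not dominated (best battery life).
P7: dominated by P6 (RAM 55≥16, battery life 19≥16, weight 1.4≤1.7).
P8: not dominated (best RAM).
P9: dominated by P6 (RAM 55≥37, battery life 19≥12, weight 1.4≤2.8).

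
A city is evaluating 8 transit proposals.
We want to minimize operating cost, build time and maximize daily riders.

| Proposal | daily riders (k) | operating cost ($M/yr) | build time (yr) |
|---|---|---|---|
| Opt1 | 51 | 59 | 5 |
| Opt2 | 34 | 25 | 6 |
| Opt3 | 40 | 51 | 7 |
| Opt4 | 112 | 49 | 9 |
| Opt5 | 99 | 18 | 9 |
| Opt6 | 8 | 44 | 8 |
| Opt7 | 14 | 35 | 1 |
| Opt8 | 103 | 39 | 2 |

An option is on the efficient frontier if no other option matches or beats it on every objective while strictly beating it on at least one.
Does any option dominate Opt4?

Opt1: worse on daily riders (51 vs 112).
Opt2: worse on daily riders (34 vs 112).
Opt3: worse on daily riders (40 vs 112).
Opt5: worse on daily riders (99 vs 112).
Opt6: worse on daily riders (8 vs 112).
Opt7: worse on daily riders (14 vs 112).
Opt8: worse on daily riders (103 vs 112).
No option is at least as good as Opt4 on every objective and strictly better on one.

No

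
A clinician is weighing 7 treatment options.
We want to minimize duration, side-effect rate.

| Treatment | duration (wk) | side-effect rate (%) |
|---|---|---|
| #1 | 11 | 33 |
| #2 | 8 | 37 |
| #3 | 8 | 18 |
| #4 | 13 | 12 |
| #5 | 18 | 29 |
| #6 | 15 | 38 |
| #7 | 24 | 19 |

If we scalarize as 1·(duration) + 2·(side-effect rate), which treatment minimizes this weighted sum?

#1: 1·11 + 2·33 = 77
#2: 1·8 + 2·37 = 82
#3: 1·8 + 2·18 = 44
#4: 1·13 + 2·12 = 37
#5: 1·18 + 2·29 = 76
#6: 1·15 + 2·38 = 91
#7: 1·24 + 2·19 = 62
Lowest: #4 at 37.

#4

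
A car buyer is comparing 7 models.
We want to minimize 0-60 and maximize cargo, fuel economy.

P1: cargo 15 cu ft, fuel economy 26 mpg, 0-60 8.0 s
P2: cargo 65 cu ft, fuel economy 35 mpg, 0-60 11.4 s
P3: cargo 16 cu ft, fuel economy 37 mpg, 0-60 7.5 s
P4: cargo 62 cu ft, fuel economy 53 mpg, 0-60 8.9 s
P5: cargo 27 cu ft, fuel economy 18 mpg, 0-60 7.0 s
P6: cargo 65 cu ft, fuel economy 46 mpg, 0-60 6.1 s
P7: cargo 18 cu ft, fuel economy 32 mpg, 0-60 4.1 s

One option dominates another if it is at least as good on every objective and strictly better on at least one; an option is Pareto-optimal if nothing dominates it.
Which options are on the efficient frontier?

P1: dominated by P3 (cargo 16≥15, fuel economy 37≥26, 0-60 7.5≤8.0).
P2: dominated by P6 (cargo 65≥65, fuel economy 46≥35, 0-60 6.1≤11.4).
P3: dominated by P6 (cargo 65≥16, fuel economy 46≥37, 0-60 6.1≤7.5).
P4: not dominated (best fuel economy).
P5: dominated by P6 (cargo 65≥27, fuel economy 46≥18, 0-60 6.1≤7.0).
P6: not dominated.
P7: not dominated (best 0-60).

P4, P6, P7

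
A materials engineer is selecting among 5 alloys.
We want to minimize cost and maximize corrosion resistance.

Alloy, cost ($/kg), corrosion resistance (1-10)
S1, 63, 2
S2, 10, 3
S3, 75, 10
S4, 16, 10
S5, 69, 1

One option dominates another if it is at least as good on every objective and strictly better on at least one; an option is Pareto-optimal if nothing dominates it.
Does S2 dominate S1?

S2 vs S1: cost 10≤63, corrosion resistance 3≥2 — S2 is at least as good on every objective with at least one strict improvement.

Yes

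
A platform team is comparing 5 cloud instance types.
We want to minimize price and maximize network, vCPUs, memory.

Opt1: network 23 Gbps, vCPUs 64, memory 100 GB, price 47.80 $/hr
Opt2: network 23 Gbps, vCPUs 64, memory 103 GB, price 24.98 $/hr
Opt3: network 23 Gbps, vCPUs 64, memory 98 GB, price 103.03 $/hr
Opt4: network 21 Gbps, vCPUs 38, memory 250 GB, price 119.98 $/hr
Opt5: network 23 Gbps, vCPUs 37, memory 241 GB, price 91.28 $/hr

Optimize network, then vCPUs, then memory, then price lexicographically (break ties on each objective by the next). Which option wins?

Opt2

First maximize network: best is 23, kept {Opt1, Opt2, Opt3, Opt5}.
Then maximize vCPUs: best is 64, kept {Opt1, Opt2, Opt3}.
Then maximize memory: best is 103, kept {Opt2}.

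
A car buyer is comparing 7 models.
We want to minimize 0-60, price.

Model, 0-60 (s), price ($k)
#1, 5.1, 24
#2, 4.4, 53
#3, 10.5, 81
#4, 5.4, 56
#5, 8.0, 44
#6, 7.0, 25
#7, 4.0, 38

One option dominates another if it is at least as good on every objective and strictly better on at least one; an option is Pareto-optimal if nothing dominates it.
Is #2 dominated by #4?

#4 vs #2: #4 is worse on 0-60 (5.4 vs 4.4), so it does not dominate #2.

No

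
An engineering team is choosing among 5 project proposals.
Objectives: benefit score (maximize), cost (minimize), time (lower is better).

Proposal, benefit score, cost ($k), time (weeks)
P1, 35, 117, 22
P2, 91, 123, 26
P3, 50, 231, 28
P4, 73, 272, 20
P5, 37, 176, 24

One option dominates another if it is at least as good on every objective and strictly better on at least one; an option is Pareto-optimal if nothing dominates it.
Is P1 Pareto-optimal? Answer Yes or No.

Yes

P2: worse on cost (123 vs 117).
P3: worse on cost (231 vs 117).
P4: worse on cost (272 vs 117).
P5: worse on cost (176 vs 117).
No option is at least as good as P1 on every objective and strictly better on one.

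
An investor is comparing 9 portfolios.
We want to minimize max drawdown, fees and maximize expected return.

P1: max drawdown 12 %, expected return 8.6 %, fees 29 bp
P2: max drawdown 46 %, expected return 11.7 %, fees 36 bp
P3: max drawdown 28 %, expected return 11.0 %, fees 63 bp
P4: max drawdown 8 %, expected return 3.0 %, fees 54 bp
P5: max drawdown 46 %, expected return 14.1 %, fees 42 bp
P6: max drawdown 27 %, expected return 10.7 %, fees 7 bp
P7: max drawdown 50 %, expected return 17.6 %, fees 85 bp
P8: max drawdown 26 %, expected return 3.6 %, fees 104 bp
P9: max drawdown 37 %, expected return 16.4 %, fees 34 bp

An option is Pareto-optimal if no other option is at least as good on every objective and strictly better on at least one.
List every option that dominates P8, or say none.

P1: max drawdown 12≤26, expected return 8.6≥3.6, fees 29≤104 — dominates P8.
Others (P2, P3, P4, P5, P6, P7, P9) are each worse than P8 on at least one objective.

P1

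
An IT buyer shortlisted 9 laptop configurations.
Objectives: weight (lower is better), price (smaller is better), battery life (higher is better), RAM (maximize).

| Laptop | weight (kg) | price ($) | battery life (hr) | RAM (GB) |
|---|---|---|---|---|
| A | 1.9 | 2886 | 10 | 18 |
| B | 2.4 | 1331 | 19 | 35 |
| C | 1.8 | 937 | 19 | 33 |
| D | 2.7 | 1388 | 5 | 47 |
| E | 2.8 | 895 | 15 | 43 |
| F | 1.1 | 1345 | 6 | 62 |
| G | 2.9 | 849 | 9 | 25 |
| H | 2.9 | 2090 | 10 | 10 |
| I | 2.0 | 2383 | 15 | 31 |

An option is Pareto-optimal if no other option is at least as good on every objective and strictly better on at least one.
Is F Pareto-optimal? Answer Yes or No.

Yes

A: worse on weight (1.9 vs 1.1).
B: worse on weight (2.4 vs 1.1).
C: worse on weight (1.8 vs 1.1).
D: worse on weight (2.7 vs 1.1).
E: worse on weight (2.8 vs 1.1).
G: worse on weight (2.9 vs 1.1).
H: worse on weight (2.9 vs 1.1).
I: worse on weight (2.0 vs 1.1).
No option is at least as good as F on every objective and strictly better on one.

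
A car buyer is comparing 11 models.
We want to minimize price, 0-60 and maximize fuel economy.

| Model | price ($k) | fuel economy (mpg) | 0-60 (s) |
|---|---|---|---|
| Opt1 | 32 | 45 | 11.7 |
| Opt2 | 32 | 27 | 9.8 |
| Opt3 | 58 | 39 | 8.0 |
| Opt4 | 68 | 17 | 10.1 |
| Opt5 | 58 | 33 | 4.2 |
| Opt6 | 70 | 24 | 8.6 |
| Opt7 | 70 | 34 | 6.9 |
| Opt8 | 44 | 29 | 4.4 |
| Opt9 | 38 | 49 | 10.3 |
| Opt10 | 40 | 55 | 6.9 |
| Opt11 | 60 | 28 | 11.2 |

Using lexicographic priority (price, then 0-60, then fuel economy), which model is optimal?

First minimize price: best is 32, kept {Opt1, Opt2}.
Then minimize 0-60: best is 9.8, kept {Opt2}.

Opt2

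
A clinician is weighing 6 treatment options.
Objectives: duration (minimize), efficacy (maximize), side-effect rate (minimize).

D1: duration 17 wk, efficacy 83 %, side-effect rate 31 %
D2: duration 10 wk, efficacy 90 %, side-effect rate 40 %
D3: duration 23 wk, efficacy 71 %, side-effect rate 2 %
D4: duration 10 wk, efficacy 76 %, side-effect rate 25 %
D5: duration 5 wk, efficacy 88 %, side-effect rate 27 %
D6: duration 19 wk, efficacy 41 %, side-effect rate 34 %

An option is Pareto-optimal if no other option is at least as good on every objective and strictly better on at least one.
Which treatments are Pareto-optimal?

D2, D3, D4, D5

D1: dominated by D5 (duration 5≤17, efficacy 88≥83, side-effect rate 27≤31).
D2: not dominated (best efficacy).
D3: not dominated (best side-effect rate).
D4: not dominated.
D5: not dominated (best duration).
D6: dominated by D1 (duration 17≤19, efficacy 83≥41, side-effect rate 31≤34).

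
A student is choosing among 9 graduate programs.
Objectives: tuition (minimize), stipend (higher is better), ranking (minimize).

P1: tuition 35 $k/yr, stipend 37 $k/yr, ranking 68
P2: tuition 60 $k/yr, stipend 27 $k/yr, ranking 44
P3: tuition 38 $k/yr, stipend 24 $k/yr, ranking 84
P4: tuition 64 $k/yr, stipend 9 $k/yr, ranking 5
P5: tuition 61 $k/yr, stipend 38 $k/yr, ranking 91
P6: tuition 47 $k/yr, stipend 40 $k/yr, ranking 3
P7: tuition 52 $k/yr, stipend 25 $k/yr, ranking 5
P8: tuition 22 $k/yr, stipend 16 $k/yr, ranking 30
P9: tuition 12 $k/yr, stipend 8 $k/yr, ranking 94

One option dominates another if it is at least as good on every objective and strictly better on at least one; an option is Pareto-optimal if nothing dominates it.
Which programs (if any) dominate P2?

P6

P6: tuition 47≤60, stipend 40≥27, ranking 3≤44 — dominates P2.
Others (P1, P3, P4, P5, P7, P8, P9) are each worse than P2 on at least one objective.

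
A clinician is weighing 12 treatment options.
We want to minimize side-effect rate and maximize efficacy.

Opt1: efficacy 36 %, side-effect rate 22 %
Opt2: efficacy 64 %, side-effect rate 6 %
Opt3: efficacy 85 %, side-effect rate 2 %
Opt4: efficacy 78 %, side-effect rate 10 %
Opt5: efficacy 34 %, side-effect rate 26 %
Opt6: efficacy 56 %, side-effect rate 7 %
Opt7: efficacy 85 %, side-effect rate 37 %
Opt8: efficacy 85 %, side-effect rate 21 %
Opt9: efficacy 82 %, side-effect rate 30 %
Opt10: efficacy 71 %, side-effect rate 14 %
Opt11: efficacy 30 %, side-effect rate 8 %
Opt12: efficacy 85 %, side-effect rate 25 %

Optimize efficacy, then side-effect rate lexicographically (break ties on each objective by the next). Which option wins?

First maximize efficacy: best is 85, kept {Opt3, Opt7, Opt8, Opt12}.
Then minimize side-effect rate: best is 2, kept {Opt3}.

Opt3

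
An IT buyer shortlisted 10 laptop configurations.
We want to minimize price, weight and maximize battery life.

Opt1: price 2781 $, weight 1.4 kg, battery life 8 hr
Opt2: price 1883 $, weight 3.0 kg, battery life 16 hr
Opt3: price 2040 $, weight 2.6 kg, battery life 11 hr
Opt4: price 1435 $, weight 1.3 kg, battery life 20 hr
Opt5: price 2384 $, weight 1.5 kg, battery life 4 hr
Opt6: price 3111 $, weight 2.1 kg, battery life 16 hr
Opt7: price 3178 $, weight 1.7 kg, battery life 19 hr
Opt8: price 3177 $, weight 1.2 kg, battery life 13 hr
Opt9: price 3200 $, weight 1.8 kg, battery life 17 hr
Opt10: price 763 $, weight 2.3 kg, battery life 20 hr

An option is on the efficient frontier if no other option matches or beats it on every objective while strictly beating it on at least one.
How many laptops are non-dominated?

Opt1: dominated by Opt4 (price 1435≤2781, weight 1.3≤1.4, battery life 20≥8).
Opt2: dominated by Opt4 (price 1435≤1883, weight 1.3≤3.0, battery life 20≥16).
Opt3: dominated by Opt4 (price 1435≤2040, weight 1.3≤2.6, battery life 20≥11).
Opt4: not dominated.
Opt5: dominated by Opt4 (price 1435≤2384, weight 1.3≤1.5, battery life 20≥4).
Opt6: dominated by Opt4 (price 1435≤3111, weight 1.3≤2.1, battery life 20≥16).
Opt7: dominated by Opt4 (price 1435≤3178, weight 1.3≤1.7, battery life 20≥19).
Opt8: not dominated (best weight).
Opt9: dominated by Opt4 (price 1435≤3200, weight 1.3≤1.8, battery life 20≥17).
Opt10: not dominated (best price).
Pareto-optimal: Opt4, Opt8, Opt10 → 3.

3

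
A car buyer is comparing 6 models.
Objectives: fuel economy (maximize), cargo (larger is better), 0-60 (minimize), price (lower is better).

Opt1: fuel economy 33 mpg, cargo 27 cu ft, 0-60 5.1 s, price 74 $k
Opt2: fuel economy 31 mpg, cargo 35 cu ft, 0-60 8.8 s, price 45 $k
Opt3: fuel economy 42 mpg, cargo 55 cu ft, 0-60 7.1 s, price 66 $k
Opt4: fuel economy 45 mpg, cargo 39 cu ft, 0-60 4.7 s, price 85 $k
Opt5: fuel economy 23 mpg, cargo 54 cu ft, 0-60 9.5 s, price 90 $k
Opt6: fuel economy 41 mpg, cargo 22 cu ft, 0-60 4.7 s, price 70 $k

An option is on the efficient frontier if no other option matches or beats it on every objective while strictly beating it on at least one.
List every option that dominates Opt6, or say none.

Opt1: worse on fuel economy (33 vs 41).
Opt2: worse on fuel economy (31 vs 41).
Opt3: worse on 0-60 (7.1 vs 4.7).
Opt4: worse on price (85 vs 70).
Opt5: worse on fuel economy (23 vs 41).
No option dominates Opt6.

none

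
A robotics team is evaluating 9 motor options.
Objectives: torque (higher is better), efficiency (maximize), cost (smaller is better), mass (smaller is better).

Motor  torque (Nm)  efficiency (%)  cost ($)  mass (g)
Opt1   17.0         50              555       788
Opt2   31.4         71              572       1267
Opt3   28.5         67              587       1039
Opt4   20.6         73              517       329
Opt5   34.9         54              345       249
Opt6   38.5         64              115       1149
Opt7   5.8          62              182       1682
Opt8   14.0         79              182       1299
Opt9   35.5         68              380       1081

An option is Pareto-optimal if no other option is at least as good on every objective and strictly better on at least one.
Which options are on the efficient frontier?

Opt2, Opt3, Opt4, Opt5, Opt6, Opt8, Opt9

Opt1: dominated by Opt4 (torque 20.6≥17.0, efficiency 73≥50, cost 517≤555, mass 329≤788).
Opt2: not dominated.
Opt3: not dominated.
Opt4: not dominated.
Opt5: not dominated (best mass).
Opt6: not dominated (best torque).
Opt7: dominated by Opt6 (torque 38.5≥5.8, efficiency 64≥62, cost 115≤182, mass 1149≤1682).
Opt8: not dominated (best efficiency).
Opt9: not dominated.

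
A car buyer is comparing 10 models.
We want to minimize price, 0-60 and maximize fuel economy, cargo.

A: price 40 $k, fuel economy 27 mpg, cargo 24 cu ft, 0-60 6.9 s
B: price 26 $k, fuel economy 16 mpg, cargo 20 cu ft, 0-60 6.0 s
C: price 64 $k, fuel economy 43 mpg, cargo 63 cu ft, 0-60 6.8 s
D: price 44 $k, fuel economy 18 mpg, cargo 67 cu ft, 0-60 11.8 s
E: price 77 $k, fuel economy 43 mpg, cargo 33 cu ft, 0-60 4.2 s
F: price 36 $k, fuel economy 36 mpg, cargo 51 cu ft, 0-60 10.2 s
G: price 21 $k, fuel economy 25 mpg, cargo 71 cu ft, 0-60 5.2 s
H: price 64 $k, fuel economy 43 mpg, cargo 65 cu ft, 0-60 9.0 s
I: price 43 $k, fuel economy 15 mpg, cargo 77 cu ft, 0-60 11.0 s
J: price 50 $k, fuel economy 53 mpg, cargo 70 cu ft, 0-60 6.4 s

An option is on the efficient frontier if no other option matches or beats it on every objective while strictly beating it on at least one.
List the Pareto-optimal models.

A, E, F, G, I, J

A: not dominated.
B: dominated by G (price 21≤26, fuel economy 25≥16, cargo 71≥20, 0-60 5.2≤6.0).
C: dominated by J (price 50≤64, fuel economy 53≥43, cargo 70≥63, 0-60 6.4≤6.8).
D: dominated by G (price 21≤44, fuel economy 25≥18, cargo 71≥67, 0-60 5.2≤11.8).
E: not dominated (best 0-60).
F: not dominated.
G: not dominated (best price).
H: dominated by J (price 50≤64, fuel economy 53≥43, cargo 70≥65, 0-60 6.4≤9.0).
I: not dominated (best cargo).
J: not dominated (best fuel economy).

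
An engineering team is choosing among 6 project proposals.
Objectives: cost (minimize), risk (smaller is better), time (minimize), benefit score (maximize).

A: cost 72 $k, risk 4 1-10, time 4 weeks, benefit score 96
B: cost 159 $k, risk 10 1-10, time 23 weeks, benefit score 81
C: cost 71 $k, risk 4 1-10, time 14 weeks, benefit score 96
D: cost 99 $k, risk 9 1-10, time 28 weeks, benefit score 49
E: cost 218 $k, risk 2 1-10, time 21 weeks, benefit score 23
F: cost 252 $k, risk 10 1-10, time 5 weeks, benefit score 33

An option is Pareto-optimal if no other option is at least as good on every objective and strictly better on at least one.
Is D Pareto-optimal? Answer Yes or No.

A vs D: cost 72≤99, risk 4≤9, time 4≤28, benefit score 96≥49 — A is at least as good on every objective and strictly better on at least one, so A dominates D.

No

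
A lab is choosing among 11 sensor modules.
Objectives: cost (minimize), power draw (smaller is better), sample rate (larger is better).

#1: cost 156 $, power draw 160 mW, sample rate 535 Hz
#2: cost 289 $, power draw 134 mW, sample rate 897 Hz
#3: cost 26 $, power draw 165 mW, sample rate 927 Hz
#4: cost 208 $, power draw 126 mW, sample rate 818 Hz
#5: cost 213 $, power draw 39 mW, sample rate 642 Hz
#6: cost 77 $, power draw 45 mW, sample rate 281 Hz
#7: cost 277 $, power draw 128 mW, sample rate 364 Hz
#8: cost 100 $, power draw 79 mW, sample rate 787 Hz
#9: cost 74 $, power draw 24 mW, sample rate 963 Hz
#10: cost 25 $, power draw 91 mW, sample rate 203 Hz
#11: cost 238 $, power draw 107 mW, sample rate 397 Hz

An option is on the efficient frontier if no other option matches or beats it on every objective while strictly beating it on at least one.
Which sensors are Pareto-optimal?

#3, #9, #10

#1: dominated by #8 (cost 100≤156, power draw 79≤160, sample rate 787≥535).
#2: dominated by #9 (cost 74≤289, power draw 24≤134, sample rate 963≥897).
#3: not dominated.
#4: dominated by #9 (cost 74≤208, power draw 24≤126, sample rate 963≥818).
#5: dominated by #9 (cost 74≤213, power draw 24≤39, sample rate 963≥642).
#6: dominated by #9 (cost 74≤77, power draw 24≤45, sample rate 963≥281).
#7: dominated by #4 (cost 208≤277, power draw 126≤128, sample rate 818≥364).
#8: dominated by #9 (cost 74≤100, power draw 24≤79, sample rate 963≥787).
#9: not dominated (best power draw).
#10: not dominated (best cost).
#11: dominated by #5 (cost 213≤238, power draw 39≤107, sample rate 642≥397).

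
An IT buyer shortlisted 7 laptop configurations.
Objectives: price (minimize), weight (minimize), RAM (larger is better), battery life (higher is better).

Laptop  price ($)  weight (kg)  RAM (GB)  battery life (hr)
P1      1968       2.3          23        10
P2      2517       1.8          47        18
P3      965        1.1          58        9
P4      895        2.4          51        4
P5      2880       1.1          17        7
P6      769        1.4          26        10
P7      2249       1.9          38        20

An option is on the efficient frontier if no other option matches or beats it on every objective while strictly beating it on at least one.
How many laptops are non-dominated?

P1: dominated by P6 (price 769≤1968, weight 1.4≤2.3, RAM 26≥23, battery life 10≥10).
P2: not dominated.
P3: not dominated (best RAM).
P4: not dominated.
P5: dominated by P3 (price 965≤2880, weight 1.1≤1.1, RAM 58≥17, battery life 9≥7).
P6: not dominated (best price).
P7: not dominated (best battery life).
Pareto-optimal: P2, P3, P4, P6, P7 → 5.

5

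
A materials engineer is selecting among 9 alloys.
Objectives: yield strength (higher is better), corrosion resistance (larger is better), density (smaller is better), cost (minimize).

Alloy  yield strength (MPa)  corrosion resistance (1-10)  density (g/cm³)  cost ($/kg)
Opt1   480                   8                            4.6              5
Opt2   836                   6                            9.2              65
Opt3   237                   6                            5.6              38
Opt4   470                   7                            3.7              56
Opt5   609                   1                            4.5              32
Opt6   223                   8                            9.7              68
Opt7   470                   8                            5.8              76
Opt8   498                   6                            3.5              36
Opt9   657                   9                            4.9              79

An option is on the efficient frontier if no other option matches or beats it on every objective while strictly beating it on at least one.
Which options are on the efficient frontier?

Opt1, Opt2, Opt4, Opt5, Opt8, Opt9

Opt1: not dominated (best cost).
Opt2: not dominated (best yield strength).
Opt3: dominated by Opt1 (yield strength 480≥237, corrosion resistance 8≥6, density 4.6≤5.6, cost 5≤38).
Opt4: not dominated.
Opt5: not dominated.
Opt6: dominated by Opt1 (yield strength 480≥223, corrosion resistance 8≥8, density 4.6≤9.7, cost 5≤68).
Opt7: dominated by Opt1 (yield strength 480≥470, corrosion resistance 8≥8, density 4.6≤5.8, cost 5≤76).
Opt8: not dominated (best density).
Opt9: not dominated (best corrosion resistance).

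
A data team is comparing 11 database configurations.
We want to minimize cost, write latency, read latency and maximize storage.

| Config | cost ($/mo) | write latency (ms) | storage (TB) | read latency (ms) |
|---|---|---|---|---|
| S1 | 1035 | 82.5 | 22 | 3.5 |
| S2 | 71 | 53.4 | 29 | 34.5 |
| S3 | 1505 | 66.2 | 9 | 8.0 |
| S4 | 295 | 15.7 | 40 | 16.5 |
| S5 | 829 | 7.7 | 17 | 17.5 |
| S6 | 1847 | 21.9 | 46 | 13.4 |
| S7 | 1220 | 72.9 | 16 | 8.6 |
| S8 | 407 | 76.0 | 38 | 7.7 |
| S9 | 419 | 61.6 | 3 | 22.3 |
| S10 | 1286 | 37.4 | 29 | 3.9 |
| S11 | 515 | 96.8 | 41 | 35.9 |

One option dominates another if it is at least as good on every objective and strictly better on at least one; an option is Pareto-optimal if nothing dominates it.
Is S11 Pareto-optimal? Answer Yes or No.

Yes

S1: worse on cost (1035 vs 515).
S2: worse on storage (29 vs 41).
S3: worse on cost (1505 vs 515).
S4: worse on storage (40 vs 41).
S5: worse on cost (829 vs 515).
S6: worse on cost (1847 vs 515).
S7: worse on cost (1220 vs 515).
S8: worse on storage (38 vs 41).
S9: worse on storage (3 vs 41).
S10: worse on cost (1286 vs 515).
No option is at least as good as S11 on every objective and strictly better on one.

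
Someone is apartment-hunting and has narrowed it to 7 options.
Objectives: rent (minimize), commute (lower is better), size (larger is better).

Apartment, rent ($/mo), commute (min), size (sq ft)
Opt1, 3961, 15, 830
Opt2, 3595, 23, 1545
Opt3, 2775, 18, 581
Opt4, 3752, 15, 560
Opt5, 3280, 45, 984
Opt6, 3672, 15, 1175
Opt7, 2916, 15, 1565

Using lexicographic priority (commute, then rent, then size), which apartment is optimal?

First minimize commute: best is 15, kept {Opt1, Opt4, Opt6, Opt7}.
Then minimize rent: best is 2916, kept {Opt7}.

Opt7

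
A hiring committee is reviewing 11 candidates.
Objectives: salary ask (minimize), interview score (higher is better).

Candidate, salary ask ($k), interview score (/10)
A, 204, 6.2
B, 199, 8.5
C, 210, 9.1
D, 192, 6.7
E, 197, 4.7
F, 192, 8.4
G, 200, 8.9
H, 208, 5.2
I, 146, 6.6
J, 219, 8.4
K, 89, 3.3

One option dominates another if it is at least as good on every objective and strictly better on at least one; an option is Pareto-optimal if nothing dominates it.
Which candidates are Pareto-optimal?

B, C, F, G, I, K

A: dominated by B (salary ask 199≤204, interview score 8.5≥6.2).
B: not dominated.
C: not dominated (best interview score).
D: dominated by F (salary ask 192≤192, interview score 8.4≥6.7).
E: dominated by D (salary ask 192≤197, interview score 6.7≥4.7).
F: not dominated.
G: not dominated.
H: dominated by A (salary ask 204≤208, interview score 6.2≥5.2).
I: not dominated.
J: dominated by B (salary ask 199≤219, interview score 8.5≥8.4).
K: not dominated (best salary ask).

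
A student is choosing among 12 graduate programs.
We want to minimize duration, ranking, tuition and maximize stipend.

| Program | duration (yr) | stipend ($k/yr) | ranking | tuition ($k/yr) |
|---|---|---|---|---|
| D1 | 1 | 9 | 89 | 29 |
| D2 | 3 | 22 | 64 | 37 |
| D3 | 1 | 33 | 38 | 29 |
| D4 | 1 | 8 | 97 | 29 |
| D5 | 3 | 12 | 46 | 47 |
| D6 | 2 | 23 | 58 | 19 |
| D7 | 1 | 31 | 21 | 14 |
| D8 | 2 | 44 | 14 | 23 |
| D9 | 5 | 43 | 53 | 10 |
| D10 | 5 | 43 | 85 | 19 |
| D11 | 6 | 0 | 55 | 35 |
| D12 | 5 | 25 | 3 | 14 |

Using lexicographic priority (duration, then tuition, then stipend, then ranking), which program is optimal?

First minimize duration: best is 1, kept {D1, D3, D4, D7}.
Then minimize tuition: best is 14, kept {D7}.

D7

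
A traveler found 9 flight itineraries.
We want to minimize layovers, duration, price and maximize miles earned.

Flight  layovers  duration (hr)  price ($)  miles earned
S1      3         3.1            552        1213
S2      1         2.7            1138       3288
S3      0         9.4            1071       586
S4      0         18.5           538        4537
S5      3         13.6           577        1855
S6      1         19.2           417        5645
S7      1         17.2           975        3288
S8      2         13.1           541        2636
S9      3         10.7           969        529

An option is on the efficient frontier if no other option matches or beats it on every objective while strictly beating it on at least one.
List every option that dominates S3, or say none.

S1: worse on layovers (3 vs 0).
S2: worse on layovers (1 vs 0).
S4: worse on duration (18.5 vs 9.4).
S5: worse on layovers (3 vs 0).
S6: worse on layovers (1 vs 0).
S7: worse on layovers (1 vs 0).
S8: worse on layovers (2 vs 0).
S9: worse on layovers (3 vs 0).
No option dominates S3.

none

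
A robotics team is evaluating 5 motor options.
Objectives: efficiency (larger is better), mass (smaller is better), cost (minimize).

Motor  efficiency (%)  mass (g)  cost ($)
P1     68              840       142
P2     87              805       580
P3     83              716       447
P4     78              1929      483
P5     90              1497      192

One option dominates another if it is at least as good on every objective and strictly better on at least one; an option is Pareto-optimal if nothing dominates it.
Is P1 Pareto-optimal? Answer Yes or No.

Yes

P2: worse on cost (580 vs 142).
P3: worse on cost (447 vs 142).
P4: worse on mass (1929 vs 840).
P5: worse on mass (1497 vs 840).
No option is at least as good as P1 on every objective and strictly better on one.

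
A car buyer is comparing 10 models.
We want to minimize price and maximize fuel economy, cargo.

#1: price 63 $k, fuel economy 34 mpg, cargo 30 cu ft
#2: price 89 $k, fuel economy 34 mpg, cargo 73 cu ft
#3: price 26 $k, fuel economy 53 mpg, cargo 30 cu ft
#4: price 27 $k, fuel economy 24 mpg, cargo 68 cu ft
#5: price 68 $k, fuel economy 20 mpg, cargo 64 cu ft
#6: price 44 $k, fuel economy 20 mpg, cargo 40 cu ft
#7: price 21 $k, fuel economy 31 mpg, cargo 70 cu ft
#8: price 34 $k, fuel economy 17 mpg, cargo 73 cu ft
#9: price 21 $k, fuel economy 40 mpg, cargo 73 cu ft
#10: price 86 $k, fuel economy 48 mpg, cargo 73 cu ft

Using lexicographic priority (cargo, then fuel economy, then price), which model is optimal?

First maximize cargo: best is 73, kept {#2, #8, #9, #10}.
Then maximize fuel economy: best is 48, kept {#10}.

#10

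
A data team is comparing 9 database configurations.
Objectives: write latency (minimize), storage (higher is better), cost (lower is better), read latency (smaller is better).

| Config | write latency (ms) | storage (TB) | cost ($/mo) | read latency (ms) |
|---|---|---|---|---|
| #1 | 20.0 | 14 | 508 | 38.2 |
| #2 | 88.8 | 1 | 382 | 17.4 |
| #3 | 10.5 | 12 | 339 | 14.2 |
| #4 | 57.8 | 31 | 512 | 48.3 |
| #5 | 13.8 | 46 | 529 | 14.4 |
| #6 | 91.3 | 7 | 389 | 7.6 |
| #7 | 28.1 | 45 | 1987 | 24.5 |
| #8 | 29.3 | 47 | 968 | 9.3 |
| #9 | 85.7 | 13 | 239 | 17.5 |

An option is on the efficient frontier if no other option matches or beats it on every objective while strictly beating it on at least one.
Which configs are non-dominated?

#1: not dominated.
#2: dominated by #3 (write latency 10.5≤88.8, storage 12≥1, cost 339≤382, read latency 14.2≤17.4).
#3: not dominated (best write latency).
#4: not dominated.
#5: not dominated.
#6: not dominated (best read latency).
#7: dominated by #5 (write latency 13.8≤28.1, storage 46≥45, cost 529≤1987, read latency 14.4≤24.5).
#8: not dominated (best storage).
#9: not dominated (best cost).

#1, #3, #4, #5, #6, #8, #9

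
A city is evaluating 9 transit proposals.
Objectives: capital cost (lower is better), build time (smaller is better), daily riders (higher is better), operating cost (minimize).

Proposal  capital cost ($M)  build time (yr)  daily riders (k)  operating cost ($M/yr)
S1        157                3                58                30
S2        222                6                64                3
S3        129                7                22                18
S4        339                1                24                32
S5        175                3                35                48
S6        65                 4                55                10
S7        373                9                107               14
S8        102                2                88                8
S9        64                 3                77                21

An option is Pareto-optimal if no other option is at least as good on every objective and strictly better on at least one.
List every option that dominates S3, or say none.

S6: capital cost 65≤129, build time 4≤7, daily riders 55≥22, operating cost 10≤18 — dominates S3.
S8: capital cost 102≤129, build time 2≤7, daily riders 88≥22, operating cost 8≤18 — dominates S3.
Others (S1, S2, S4, S5, S7, S9) are each worse than S3 on at least one objective.

S6, S8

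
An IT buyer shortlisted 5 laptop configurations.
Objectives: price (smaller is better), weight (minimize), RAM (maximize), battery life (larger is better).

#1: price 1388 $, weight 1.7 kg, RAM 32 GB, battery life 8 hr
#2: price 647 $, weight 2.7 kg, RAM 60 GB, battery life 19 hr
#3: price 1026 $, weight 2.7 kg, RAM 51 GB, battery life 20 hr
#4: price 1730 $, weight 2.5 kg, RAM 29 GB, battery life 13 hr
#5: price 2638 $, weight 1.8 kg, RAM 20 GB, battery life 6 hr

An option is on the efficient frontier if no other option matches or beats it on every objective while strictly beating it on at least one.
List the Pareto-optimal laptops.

#1: not dominated (best weight).
#2: not dominated (best price).
#3: not dominated (best battery life).
#4: not dominated.
#5: dominated by #1 (price 1388≤2638, weight 1.7≤1.8, RAM 32≥20, battery life 8≥6).

#1, #2, #3, #4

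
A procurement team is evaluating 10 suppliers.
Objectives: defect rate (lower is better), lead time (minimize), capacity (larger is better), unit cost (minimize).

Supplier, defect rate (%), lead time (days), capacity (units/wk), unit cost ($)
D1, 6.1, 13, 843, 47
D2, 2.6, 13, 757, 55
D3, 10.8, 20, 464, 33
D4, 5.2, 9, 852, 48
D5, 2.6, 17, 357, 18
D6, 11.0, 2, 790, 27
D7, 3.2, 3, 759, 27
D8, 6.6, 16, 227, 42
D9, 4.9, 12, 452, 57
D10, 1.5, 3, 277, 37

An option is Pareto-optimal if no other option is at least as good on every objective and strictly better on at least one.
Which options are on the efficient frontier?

D1: not dominated.
D2: not dominated.
D3: dominated by D7 (defect rate 3.2≤10.8, lead time 3≤20, capacity 759≥464, unit cost 27≤33).
D4: not dominated (best capacity).
D5: not dominated (best unit cost).
D6: not dominated (best lead time).
D7: not dominated.
D8: dominated by D7 (defect rate 3.2≤6.6, lead time 3≤16, capacity 759≥227, unit cost 27≤42).
D9: dominated by D7 (defect rate 3.2≤4.9, lead time 3≤12, capacity 759≥452, unit cost 27≤57).
D10: not dominated (best defect rate).

D1, D2, D4, D5, D6, D7, D10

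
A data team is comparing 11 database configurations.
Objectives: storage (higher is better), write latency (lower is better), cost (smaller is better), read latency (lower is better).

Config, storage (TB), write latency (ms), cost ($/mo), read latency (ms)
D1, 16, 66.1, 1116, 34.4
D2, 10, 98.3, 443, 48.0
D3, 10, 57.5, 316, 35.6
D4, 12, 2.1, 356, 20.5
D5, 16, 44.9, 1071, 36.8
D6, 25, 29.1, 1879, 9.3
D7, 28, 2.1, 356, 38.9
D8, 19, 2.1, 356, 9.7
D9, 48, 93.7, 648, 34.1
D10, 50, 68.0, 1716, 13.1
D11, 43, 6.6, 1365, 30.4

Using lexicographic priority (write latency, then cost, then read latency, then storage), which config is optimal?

First minimize write latency: best is 2.1, kept {D4, D7, D8}.
Then minimize cost: best is 356, kept {D4, D7, D8}.
Then minimize read latency: best is 9.7, kept {D8}.

D8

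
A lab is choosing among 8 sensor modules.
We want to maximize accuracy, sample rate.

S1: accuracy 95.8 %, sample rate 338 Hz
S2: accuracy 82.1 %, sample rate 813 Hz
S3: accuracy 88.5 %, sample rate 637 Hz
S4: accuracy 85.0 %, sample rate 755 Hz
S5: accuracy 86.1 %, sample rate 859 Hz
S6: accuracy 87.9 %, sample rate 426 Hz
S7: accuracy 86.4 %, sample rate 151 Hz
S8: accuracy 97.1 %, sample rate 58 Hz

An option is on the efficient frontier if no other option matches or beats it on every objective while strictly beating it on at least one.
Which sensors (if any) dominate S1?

S2: worse on accuracy (82.1 vs 95.8).
S3: worse on accuracy (88.5 vs 95.8).
S4: worse on accuracy (85.0 vs 95.8).
S5: worse on accuracy (86.1 vs 95.8).
S6: worse on accuracy (87.9 vs 95.8).
S7: worse on accuracy (86.4 vs 95.8).
S8: worse on sample rate (58 vs 338).
No option dominates S1.

none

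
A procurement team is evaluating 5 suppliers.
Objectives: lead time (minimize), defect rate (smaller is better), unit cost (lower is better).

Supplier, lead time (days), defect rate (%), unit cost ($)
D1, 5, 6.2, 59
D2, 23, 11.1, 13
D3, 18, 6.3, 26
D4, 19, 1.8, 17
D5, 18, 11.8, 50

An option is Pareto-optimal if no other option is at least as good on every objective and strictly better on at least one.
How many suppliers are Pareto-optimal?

4

D1: not dominated (best lead time).
D2: not dominated (best unit cost).
D3: not dominated.
D4: not dominated (best defect rate).
D5: dominated by D3 (lead time 18≤18, defect rate 6.3≤11.8, unit cost 26≤50).
Pareto-optimal: D1, D2, D3, D4 → 4.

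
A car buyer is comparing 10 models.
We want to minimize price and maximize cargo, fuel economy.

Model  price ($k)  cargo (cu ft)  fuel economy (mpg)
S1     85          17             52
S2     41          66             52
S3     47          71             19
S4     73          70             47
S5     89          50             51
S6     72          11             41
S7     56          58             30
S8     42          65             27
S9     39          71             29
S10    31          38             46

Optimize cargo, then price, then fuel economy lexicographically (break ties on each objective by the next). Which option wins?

First maximize cargo: best is 71, kept {S3, S9}.
Then minimize price: best is 39, kept {S9}.

S9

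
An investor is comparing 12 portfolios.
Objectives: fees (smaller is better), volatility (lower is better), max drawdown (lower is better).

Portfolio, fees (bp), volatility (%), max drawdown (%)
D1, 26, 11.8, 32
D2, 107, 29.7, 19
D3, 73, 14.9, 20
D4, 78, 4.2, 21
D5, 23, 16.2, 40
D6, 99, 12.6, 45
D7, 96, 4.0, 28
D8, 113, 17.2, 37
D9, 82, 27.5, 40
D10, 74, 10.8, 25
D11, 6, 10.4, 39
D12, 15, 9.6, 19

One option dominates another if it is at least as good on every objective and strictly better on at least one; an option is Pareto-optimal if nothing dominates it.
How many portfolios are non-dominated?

D1: dominated by D12 (fees 15≤26, volatility 9.6≤11.8, max drawdown 19≤32).
D2: dominated by D12 (fees 15≤107, volatility 9.6≤29.7, max drawdown 19≤19).
D3: dominated by D12 (fees 15≤73, volatility 9.6≤14.9, max drawdown 19≤20).
D4: not dominated.
D5: dominated by D11 (fees 6≤23, volatility 10.4≤16.2, max drawdown 39≤40).
D6: dominated by D1 (fees 26≤99, volatility 11.8≤12.6, max drawdown 32≤45).
D7: not dominated (best volatility).
D8: dominated by D1 (fees 26≤113, volatility 11.8≤17.2, max drawdown 32≤37).
D9: dominated by D1 (fees 26≤82, volatility 11.8≤27.5, max drawdown 32≤40).
D10: dominated by D12 (fees 15≤74, volatility 9.6≤10.8, max drawdown 19≤25).
D11: not dominated (best fees).
D12: not dominated.
Pareto-optimal: D4, D7, D11, D12 → 4.

4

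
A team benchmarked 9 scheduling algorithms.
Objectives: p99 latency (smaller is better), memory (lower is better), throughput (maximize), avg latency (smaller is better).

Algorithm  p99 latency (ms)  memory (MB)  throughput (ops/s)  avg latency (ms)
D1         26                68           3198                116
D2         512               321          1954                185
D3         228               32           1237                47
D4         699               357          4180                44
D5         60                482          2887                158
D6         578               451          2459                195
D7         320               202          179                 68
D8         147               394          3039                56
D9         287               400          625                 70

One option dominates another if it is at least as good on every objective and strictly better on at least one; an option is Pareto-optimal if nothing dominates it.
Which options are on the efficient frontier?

D1, D3, D4, D8

D1: not dominated (best p99 latency).
D2: dominated by D1 (p99 latency 26≤512, memory 68≤321, throughput 3198≥1954, avg latency 116≤185).
D3: not dominated (best memory).
D4: not dominated (best throughput).
D5: dominated by D1 (p99 latency 26≤60, memory 68≤482, throughput 3198≥2887, avg latency 116≤158).
D6: dominated by D1 (p99 latency 26≤578, memory 68≤451, throughput 3198≥2459, avg latency 116≤195).
D7: dominated by D3 (p99 latency 228≤320, memory 32≤202, throughput 1237≥179, avg latency 47≤68).
D8: not dominated.
D9: dominated by D3 (p99 latency 228≤287, memory 32≤400, throughput 1237≥625, avg latency 47≤70).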